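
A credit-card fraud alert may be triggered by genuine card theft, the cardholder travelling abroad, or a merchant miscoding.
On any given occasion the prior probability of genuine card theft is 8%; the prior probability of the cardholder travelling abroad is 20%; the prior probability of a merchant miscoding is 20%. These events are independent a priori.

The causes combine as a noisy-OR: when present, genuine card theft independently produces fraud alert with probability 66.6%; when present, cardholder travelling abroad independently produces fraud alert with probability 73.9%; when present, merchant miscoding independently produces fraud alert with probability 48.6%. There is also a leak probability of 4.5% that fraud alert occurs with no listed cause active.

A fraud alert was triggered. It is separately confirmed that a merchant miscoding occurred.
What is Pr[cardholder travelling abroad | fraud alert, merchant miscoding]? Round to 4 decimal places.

Pr[cardholder travelling abroad | fraud alert, merchant miscoding] ≈ 0.2910

Under noisy-OR, P(fraud alert | causes) = 1 − (1−0.045)·∏(1−qᵢ) over the active causes.
P(fraud alert | merchant miscoding) = 0.50913×0.92×0.8 + 0.871883×0.92×0.2 + 0.836049×0.08×0.8 + 0.957209×0.08×0.2 = 0.374720 + 0.160426 + 0.053507 + 0.015315 = 0.603968
Of this, 0.175741 comes from 0.160426 + 0.015315 (the cardholder travelling abroad=true cases).
Hence the posterior is 0.175741/0.603968 ≈ 0.2910.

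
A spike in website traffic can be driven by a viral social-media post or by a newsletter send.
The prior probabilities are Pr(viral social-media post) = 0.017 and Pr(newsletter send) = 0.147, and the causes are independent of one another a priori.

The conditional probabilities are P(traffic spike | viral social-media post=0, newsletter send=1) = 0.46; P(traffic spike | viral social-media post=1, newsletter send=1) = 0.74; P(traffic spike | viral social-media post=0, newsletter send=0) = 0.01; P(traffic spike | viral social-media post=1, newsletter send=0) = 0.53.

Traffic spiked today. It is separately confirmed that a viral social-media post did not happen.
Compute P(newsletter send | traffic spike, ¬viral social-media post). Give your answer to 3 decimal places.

P(newsletter send | traffic spike, ¬viral social-media post) ≈ 0.888

Numerator (weight on configurations with newsletter send): 0.46*0.147 = 0.067620
Normalizer over all consistent configurations: 0.01*0.853 + 0.46*0.147 = 0.076150
P(newsletter send | traffic spike, ¬viral social-media post) = 0.067620/0.076150 ≈ 0.888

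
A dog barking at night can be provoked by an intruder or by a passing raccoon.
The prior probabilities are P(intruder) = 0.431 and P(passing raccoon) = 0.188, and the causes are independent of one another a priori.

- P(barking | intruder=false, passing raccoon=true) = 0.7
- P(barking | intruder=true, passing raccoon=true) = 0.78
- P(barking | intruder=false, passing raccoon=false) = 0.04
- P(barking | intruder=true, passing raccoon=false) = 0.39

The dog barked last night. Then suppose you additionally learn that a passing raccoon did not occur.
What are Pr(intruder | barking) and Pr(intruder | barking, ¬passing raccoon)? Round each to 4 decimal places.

P(barking) = 0.04·0.569·0.812 + 0.7·0.569·0.188 + 0.39·0.431·0.812 + 0.78·0.431·0.188 = 0.018481 + 0.074880 + 0.136489 + 0.063202 = 0.293052
Of this, 0.199691 comes from 0.136489 + 0.063202 (the intruder=true cases).
Hence the posterior is 0.199691/0.293052 ≈ 0.6814.

Now also conditioning on passing raccoon≠true:
For the numerator, keep only intruder=true terms: 0.39×0.431 = 0.168090
Denominator P(barking | ¬passing raccoon): 0.04×0.569 + 0.39×0.431 = 0.190850
Posterior = 0.168090 / 0.190850 ≈ 0.8807
With passing raccoon excluded, intruder must carry more of the explanatory weight for the barking.

Pr(intruder | barking) ≈ 0.6814; Pr(intruder | barking, ¬passing raccoon) ≈ 0.8807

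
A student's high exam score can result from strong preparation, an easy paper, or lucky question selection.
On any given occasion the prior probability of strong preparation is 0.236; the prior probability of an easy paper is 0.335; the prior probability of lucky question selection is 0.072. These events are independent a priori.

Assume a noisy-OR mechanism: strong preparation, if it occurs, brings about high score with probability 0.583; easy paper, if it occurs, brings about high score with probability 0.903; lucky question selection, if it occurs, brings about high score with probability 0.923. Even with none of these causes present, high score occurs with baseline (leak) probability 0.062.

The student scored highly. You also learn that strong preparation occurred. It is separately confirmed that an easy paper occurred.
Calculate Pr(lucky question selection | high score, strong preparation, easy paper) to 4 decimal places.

Pr(lucky question selection | high score, strong preparation, easy paper) ≈ 0.0744

Under noisy-OR, P(high score | causes) = 1 − (1−0.062)·∏(1−qᵢ) over the active causes.
P(high score | strong preparation, easy paper) = 0.962059*0.928 + 0.997079*0.072 = 0.892791 + 0.071790 = 0.964581
Of this, 0.071790 comes from 0.997079*0.072 (the lucky question selection=true cases).
So P(lucky question selection | high score, strong preparation, easy paper) = 0.071790/0.964581 ≈ 0.0744.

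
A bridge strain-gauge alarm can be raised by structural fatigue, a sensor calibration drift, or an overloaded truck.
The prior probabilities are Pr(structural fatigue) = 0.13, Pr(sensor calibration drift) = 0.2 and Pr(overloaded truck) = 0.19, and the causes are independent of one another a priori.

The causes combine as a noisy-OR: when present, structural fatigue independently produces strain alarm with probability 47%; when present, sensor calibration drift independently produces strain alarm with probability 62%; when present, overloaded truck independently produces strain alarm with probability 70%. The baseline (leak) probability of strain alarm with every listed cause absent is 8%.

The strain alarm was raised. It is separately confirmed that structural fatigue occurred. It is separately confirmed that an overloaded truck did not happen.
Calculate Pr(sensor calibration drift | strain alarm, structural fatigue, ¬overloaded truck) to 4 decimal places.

Under noisy-OR, P(strain alarm | causes) = 1 − (1−0.08)·∏(1−qᵢ) over the active causes.
By total probability over both values of sensor calibration drift:
  P(strain alarm | structural fatigue, ¬overloaded truck) = 0.5124×0.8 + 0.814712×0.2
        = 0.409920 + 0.162942 = 0.572862
Keeping only the sensor calibration drift-present terms gives 0.162942, so
  P(sensor calibration drift | strain alarm, structural fatigue, ¬overloaded truck) = 0.162942 / 0.572862 ≈ 0.2844

Pr(sensor calibration drift | strain alarm, structural fatigue, ¬overloaded truck) ≈ 0.2844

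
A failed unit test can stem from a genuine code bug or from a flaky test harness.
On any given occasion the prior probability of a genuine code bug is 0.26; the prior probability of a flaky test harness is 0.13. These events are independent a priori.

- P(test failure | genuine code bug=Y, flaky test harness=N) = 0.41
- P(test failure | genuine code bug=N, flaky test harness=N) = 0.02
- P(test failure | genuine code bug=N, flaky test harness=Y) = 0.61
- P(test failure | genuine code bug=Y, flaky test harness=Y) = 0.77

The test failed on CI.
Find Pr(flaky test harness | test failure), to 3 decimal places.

Sum P(test failure|·) weighted by the priors over the 4 (genuine code bug, flaky test harness) configurations:
  P(test failure) = 0.02·0.74·0.87 + 0.61·0.74·0.13 + 0.41·0.26·0.87 + 0.77·0.26·0.13
        = 0.012876 + 0.058682 + 0.092742 + 0.026026 = 0.190326
Configurations with flaky test harness contribute 0.084708, so
  P(flaky test harness | test failure) = 0.084708 / 0.190326 ≈ 0.445

Pr(flaky test harness | test failure) ≈ 0.445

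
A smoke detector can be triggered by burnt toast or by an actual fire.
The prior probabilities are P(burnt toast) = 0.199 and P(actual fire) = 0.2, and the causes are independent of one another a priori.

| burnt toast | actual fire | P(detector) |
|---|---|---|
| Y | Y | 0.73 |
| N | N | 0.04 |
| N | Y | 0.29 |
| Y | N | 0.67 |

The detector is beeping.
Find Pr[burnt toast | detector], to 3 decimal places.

Pr[burnt toast | detector] ≈ 0.653

P(detector) = 0.04×0.801×0.8 + 0.29×0.801×0.2 + 0.67×0.199×0.8 + 0.73×0.199×0.2 = 0.025632 + 0.046458 + 0.106664 + 0.029054 = 0.207808
Restricting to configurations with burnt toast present: 0.106664 + 0.029054 = 0.135718.
So P(burnt toast | detector) = 0.135718/0.207808 ≈ 0.653.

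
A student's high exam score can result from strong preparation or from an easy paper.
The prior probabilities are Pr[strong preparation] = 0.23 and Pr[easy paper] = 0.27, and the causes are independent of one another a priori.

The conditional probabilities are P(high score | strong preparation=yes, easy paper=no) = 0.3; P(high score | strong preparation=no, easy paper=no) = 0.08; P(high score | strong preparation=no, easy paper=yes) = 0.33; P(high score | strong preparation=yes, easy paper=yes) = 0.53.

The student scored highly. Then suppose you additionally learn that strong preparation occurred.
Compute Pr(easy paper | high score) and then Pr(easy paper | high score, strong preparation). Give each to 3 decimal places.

Numerator (weight on configurations with easy paper): 0.068607 + 0.032913 = 0.101520
Normalizer over all consistent configurations: 0.08×0.77×0.73 + 0.33×0.77×0.27 + 0.3×0.23×0.73 + 0.53×0.23×0.27 = 0.196858
Posterior = 0.101520 / 0.196858 ≈ 0.516

With the extra evidence:
Sum P(high score|·) weighted by the priors over both values of easy paper:
  P(high score | strong preparation) = 0.3×0.73 + 0.53×0.27
        = 0.219000 + 0.143100 = 0.362100
The terms with easy paper present sum to 0.143100, so
  P(easy paper | high score, strong preparation) = 0.143100 / 0.362100 ≈ 0.395

Pr(easy paper | high score) ≈ 0.516; Pr(easy paper | high score, strong preparation) ≈ 0.395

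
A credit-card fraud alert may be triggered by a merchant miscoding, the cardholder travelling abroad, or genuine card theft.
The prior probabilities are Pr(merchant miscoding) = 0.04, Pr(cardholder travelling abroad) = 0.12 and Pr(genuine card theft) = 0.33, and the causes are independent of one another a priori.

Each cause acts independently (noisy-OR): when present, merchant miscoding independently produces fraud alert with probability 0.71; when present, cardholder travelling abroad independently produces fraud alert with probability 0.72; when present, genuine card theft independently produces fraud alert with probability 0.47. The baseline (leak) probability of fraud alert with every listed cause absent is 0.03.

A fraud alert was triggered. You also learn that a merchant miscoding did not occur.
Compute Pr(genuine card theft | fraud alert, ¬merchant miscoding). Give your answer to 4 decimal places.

Under noisy-OR, P(fraud alert | causes) = 1 − (1−0.03)·∏(1−qᵢ) over the active causes.
P(fraud alert | ¬merchant miscoding) = 0.03*0.88*0.67 + 0.4859*0.88*0.33 + 0.7284*0.12*0.67 + 0.856052*0.12*0.33 = 0.017688 + 0.141105 + 0.058563 + 0.033900 = 0.251256
The genuine card theft-present share is 0.141105 + 0.033900 = 0.175005.
So P(genuine card theft | fraud alert, ¬merchant miscoding) = 0.175005/0.251256 ≈ 0.6965.

Pr(genuine card theft | fraud alert, ¬merchant miscoding) ≈ 0.6965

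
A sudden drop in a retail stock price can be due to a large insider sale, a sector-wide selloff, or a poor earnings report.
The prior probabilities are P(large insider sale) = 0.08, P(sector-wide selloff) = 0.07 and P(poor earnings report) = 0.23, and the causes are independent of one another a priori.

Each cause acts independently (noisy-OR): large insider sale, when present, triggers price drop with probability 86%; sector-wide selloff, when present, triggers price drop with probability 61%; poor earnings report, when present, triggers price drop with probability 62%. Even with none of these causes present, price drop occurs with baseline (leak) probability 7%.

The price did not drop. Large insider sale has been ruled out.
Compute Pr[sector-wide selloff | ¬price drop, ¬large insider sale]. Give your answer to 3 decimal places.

Pr[sector-wide selloff | ¬price drop, ¬large insider sale] ≈ 0.029

Under noisy-OR, P(price drop | causes) = 1 − (1−0.07)·∏(1−qᵢ) over the active causes.
For the numerator, keep only sector-wide selloff=true terms: 0.019550 + 0.002219 = 0.021769
Denominator P(¬price drop | ¬large insider sale): 0.93·0.93·0.77 + 0.3534·0.93·0.23 + 0.3627·0.07·0.77 + 0.137826·0.07·0.23 = 0.763334
Posterior = 0.021769 / 0.763334 ≈ 0.029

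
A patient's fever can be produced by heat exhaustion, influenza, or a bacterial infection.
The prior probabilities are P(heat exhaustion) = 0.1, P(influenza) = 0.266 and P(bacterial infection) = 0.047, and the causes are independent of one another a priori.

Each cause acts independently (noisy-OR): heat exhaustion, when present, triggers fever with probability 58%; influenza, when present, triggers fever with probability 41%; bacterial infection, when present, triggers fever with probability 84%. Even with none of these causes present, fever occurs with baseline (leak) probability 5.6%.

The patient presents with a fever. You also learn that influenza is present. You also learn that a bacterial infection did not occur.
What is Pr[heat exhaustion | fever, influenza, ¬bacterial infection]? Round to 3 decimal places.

Pr[heat exhaustion | fever, influenza, ¬bacterial infection] ≈ 0.161

Under noisy-OR, P(fever | causes) = 1 − (1−0.056)·∏(1−qᵢ) over the active causes.
P(fever | influenza, ¬bacterial infection) = 0.44304*0.9 + 0.766077*0.1 = 0.398736 + 0.076608 = 0.475344
Restricting to configurations with heat exhaustion present: 0.766077*0.1 = 0.076608.
P(heat exhaustion | fever, influenza, ¬bacterial infection) = 0.076608 / 0.475344 ≈ 0.161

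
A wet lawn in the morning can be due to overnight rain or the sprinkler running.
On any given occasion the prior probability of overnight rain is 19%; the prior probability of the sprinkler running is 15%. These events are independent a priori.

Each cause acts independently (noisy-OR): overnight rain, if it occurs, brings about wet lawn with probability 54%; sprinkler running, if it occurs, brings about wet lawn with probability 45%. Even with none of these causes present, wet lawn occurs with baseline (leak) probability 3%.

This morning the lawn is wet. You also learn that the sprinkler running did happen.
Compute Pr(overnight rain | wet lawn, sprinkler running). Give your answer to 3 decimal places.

Pr(overnight rain | wet lawn, sprinkler running) ≈ 0.275

Under noisy-OR, P(wet lawn | causes) = 1 − (1−0.03)·∏(1−qᵢ) over the active causes.
Enumerate both values of overnight rain and weight by the priors:
  P(wet lawn | sprinkler running) = 0.4665·0.81 + 0.75459·0.19
        = 0.377865 + 0.143372 = 0.521237
Configurations with overnight rain contribute 0.143372, so
  P(overnight rain | wet lawn, sprinkler running) = 0.143372 / 0.521237 ≈ 0.275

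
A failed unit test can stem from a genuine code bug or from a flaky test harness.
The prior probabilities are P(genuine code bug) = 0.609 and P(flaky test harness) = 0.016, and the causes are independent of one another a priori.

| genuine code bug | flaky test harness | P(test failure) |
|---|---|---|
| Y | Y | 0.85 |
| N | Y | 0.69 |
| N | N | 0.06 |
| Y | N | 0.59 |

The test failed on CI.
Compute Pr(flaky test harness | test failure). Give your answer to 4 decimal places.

Pr(flaky test harness | test failure) ≈ 0.0324

P(test failure) = 0.06*0.391*0.984 + 0.69*0.391*0.016 + 0.59*0.609*0.984 + 0.85*0.609*0.016 = 0.023085 + 0.004317 + 0.353561 + 0.008282 = 0.389245
Of this, 0.012599 comes from 0.004317 + 0.008282 (the flaky test harness=true cases).
P(flaky test harness | test failure) = 0.012599 / 0.389245 ≈ 0.0324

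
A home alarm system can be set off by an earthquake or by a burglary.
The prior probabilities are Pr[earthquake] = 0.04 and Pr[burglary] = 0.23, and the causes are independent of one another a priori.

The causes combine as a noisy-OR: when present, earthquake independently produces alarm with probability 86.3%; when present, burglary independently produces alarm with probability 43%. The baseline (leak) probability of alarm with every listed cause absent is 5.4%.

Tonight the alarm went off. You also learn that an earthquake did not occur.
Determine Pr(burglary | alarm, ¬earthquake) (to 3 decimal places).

Under noisy-OR, P(alarm | causes) = 1 − (1−0.054)·∏(1−qᵢ) over the active causes.
Sum P(alarm|·) weighted by the priors over both values of burglary:
  P(alarm | ¬earthquake) = 0.054*0.77 + 0.46078*0.23
        = 0.041580 + 0.105979 = 0.147559
Configurations with burglary contribute 0.105979, so
  P(burglary | alarm, ¬earthquake) = 0.105979 / 0.147559 ≈ 0.718

Pr(burglary | alarm, ¬earthquake) ≈ 0.718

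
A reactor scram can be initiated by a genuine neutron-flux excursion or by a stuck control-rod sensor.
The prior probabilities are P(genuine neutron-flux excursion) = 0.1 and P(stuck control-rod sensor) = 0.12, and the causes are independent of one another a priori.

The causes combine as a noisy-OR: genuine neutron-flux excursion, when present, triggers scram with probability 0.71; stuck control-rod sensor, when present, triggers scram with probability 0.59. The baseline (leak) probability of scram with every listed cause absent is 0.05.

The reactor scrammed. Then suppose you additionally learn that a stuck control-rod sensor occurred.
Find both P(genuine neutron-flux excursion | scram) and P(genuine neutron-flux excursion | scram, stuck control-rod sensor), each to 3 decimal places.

Under noisy-OR, P(scram | causes) = 1 − (1−0.05)·∏(1−qᵢ) over the active causes.
P(scram) = 0.05·0.9·0.88 + 0.6105·0.9·0.12 + 0.7245·0.1·0.88 + 0.887045·0.1·0.12 = 0.039600 + 0.065934 + 0.063756 + 0.010645 = 0.179935
The genuine neutron-flux excursion-present share is 0.063756 + 0.010645 = 0.074401.
P(genuine neutron-flux excursion | scram) = 0.074401 / 0.179935 ≈ 0.413

Now also conditioning on stuck control-rod sensor=true:
Weight on genuine neutron-flux excursion=true, given the evidence: 0.887045*0.1 = 0.088705
Normalizer over all consistent configurations: 0.6105*0.9 + 0.887045*0.1 = 0.638155
P(genuine neutron-flux excursion | scram, stuck control-rod sensor) = 0.088705/0.638155 ≈ 0.139
This is intercausal reasoning (explaining away): once stuck control-rod sensor accounts for the scram, genuine neutron-flux excursion becomes less likely.

P(genuine neutron-flux excursion | scram) ≈ 0.413; P(genuine neutron-flux excursion | scram, stuck control-rod sensor) ≈ 0.139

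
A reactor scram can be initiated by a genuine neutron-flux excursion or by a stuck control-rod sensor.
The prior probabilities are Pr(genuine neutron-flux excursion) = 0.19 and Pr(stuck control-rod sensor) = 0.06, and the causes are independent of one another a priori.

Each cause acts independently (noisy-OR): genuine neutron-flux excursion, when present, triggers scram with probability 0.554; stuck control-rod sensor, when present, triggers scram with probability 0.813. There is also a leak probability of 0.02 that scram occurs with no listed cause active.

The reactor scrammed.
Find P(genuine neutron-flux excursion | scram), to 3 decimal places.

Under noisy-OR, P(scram | causes) = 1 − (1−0.02)·∏(1−qᵢ) over the active causes.
By total probability over the 4 (genuine neutron-flux excursion, stuck control-rod sensor) configurations:
  P(scram) = 0.02×0.81×0.94 + 0.81674×0.81×0.06 + 0.56292×0.19×0.94 + 0.918266×0.19×0.06
        = 0.015228 + 0.039694 + 0.100538 + 0.010468 = 0.165928
The terms with genuine neutron-flux excursion present sum to 0.111006, so
  P(genuine neutron-flux excursion | scram) = 0.111006 / 0.165928 ≈ 0.669

P(genuine neutron-flux excursion | scram) ≈ 0.669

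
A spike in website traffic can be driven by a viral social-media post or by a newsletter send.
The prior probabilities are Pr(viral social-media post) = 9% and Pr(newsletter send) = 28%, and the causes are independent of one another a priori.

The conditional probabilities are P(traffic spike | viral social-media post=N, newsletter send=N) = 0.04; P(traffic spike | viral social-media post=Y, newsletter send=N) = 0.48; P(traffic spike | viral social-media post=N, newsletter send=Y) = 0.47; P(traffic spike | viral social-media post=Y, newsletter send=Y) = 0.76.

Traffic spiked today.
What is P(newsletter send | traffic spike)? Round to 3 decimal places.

P(newsletter send | traffic spike) ≈ 0.708

Enumerate the 4 (viral social-media post, newsletter send) configurations and weight by the priors:
  P(traffic spike) = 0.04·0.91·0.72 + 0.47·0.91·0.28 + 0.48·0.09·0.72 + 0.76·0.09·0.28
        = 0.026208 + 0.119756 + 0.031104 + 0.019152 = 0.196220
Configurations with newsletter send contribute 0.138908, so
  P(newsletter send | traffic spike) = 0.138908 / 0.196220 ≈ 0.708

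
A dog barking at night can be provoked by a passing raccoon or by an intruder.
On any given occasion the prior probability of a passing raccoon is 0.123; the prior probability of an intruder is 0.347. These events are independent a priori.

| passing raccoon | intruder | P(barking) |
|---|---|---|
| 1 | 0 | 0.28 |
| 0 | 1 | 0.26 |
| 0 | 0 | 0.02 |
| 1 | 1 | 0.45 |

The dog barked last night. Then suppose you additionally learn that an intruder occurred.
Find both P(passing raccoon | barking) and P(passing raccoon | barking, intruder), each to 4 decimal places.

P(passing raccoon | barking) ≈ 0.3152; P(passing raccoon | barking, intruder) ≈ 0.1953

Weight on passing raccoon=true, given the evidence: 0.022489 + 0.019206 = 0.041695
The normalizing constant is 0.02·0.877·0.653 + 0.26·0.877·0.347 + 0.28·0.123·0.653 + 0.45·0.123·0.347 = 0.132272
P(passing raccoon | barking) = 0.041695/0.132272 ≈ 0.3152

Now also conditioning on intruder=true:
Weight on passing raccoon=true, given the evidence: 0.45×0.123 = 0.055350
Normalizer over all consistent configurations: 0.26×0.877 + 0.45×0.123 = 0.283370
P(passing raccoon | barking, intruder) = 0.055350/0.283370 ≈ 0.1953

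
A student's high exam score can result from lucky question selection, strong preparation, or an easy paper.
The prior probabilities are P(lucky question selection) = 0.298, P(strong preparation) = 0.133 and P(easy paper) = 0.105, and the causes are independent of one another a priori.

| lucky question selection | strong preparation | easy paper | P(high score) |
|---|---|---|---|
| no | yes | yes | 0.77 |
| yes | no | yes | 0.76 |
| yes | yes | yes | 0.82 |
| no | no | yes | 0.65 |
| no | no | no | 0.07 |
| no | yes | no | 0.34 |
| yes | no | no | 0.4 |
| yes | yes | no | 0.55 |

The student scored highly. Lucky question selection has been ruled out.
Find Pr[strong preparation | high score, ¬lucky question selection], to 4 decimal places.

Pr[strong preparation | high score, ¬lucky question selection] ≈ 0.3110

Numerator (weight on configurations with strong preparation): 0.040472 + 0.010753 = 0.051225
Denominator P(high score | ¬lucky question selection): 0.07*0.867*0.895 + 0.65*0.867*0.105 + 0.34*0.133*0.895 + 0.77*0.133*0.105 = 0.164716
P(strong preparation | high score, ¬lucky question selection) = 0.051225/0.164716 ≈ 0.3110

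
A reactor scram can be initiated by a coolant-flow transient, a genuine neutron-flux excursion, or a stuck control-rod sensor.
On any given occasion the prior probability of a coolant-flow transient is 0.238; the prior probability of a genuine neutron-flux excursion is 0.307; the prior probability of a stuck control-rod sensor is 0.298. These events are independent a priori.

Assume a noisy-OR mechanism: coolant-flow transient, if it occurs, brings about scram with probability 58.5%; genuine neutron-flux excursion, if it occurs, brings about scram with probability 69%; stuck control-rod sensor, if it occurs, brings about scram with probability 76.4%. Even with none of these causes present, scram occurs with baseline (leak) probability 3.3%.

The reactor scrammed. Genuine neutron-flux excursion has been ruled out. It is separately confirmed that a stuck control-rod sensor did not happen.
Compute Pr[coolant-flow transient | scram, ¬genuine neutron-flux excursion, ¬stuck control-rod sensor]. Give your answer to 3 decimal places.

Under noisy-OR, P(scram | causes) = 1 − (1−0.033)·∏(1−qᵢ) over the active causes.
By total probability over both values of coolant-flow transient:
  P(scram | ¬genuine neutron-flux excursion, ¬stuck control-rod sensor) = 0.033·0.762 + 0.598695·0.238
        = 0.025146 + 0.142489 = 0.167635
Keeping only the coolant-flow transient-present terms gives 0.142489, so
  P(coolant-flow transient | scram, ¬genuine neutron-flux excursion, ¬stuck control-rod sensor) = 0.142489 / 0.167635 ≈ 0.850

Pr[coolant-flow transient | scram, ¬genuine neutron-flux excursion, ¬stuck control-rod sensor] ≈ 0.850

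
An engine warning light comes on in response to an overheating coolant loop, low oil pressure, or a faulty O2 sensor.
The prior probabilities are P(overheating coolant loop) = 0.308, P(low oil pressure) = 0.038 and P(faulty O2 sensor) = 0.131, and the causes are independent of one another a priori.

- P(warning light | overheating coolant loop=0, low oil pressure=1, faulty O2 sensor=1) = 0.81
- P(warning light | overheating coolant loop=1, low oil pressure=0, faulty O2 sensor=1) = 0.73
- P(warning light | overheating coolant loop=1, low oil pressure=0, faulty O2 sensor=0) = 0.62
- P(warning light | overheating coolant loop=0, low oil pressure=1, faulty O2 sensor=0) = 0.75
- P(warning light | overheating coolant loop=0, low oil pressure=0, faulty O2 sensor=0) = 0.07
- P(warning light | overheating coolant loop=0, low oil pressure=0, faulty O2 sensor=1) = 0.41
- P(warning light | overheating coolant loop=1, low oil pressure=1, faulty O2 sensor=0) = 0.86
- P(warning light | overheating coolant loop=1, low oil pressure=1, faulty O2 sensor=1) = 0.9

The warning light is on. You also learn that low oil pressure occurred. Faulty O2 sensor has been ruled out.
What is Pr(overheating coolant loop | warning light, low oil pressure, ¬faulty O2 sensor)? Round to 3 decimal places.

Pr(overheating coolant loop | warning light, low oil pressure, ¬faulty O2 sensor) ≈ 0.338

P(warning light | low oil pressure, ¬faulty O2 sensor) = 0.75×0.692 + 0.86×0.308 = 0.519000 + 0.264880 = 0.783880
The overheating coolant loop-present share is 0.86×0.308 = 0.264880.
Hence the posterior is 0.264880/0.783880 ≈ 0.338.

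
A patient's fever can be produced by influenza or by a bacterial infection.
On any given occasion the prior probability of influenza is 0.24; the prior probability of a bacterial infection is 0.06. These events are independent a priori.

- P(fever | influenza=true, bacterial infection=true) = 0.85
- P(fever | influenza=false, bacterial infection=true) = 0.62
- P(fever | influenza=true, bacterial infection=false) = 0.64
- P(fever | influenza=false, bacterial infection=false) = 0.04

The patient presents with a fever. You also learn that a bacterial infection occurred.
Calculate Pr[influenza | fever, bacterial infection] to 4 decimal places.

Pr[influenza | fever, bacterial infection] ≈ 0.3021

By total probability over both values of influenza:
  P(fever | bacterial infection) = 0.62*0.76 + 0.85*0.24
        = 0.471200 + 0.204000 = 0.675200
The terms with influenza present sum to 0.204000, so
  P(influenza | fever, bacterial infection) = 0.204000 / 0.675200 ≈ 0.3021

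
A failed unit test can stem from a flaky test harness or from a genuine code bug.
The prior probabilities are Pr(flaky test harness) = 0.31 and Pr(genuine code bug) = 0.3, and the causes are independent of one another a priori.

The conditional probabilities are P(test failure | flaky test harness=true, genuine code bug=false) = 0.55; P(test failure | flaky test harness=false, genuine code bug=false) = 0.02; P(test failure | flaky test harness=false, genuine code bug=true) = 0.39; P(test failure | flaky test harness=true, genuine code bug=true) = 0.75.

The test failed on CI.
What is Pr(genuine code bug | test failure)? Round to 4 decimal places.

Pr(genuine code bug | test failure) ≈ 0.5384

By total probability over the 4 (flaky test harness, genuine code bug) configurations:
  P(test failure) = 0.02*0.69*0.7 + 0.39*0.69*0.3 + 0.55*0.31*0.7 + 0.75*0.31*0.3
        = 0.009660 + 0.080730 + 0.119350 + 0.069750 = 0.279490
The terms with genuine code bug present sum to 0.150480, so
  P(genuine code bug | test failure) = 0.150480 / 0.279490 ≈ 0.5384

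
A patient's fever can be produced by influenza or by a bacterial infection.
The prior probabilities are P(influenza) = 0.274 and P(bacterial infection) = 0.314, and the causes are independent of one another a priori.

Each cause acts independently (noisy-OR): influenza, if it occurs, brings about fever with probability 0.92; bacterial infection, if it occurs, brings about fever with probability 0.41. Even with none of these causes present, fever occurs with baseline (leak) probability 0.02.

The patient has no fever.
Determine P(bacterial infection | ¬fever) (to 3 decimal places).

P(bacterial infection | ¬fever) ≈ 0.213

Under noisy-OR, P(fever | causes) = 1 − (1−0.02)·∏(1−qᵢ) over the active causes.
P(¬fever) = 0.98·0.726·0.686 + 0.5782·0.726·0.314 + 0.0784·0.274·0.686 + 0.046256·0.274·0.314 = 0.488075 + 0.131809 + 0.014736 + 0.003980 = 0.638600
Of this, 0.135789 comes from 0.131809 + 0.003980 (the bacterial infection=true cases).
P(bacterial infection | ¬fever) = 0.135789 / 0.638600 ≈ 0.213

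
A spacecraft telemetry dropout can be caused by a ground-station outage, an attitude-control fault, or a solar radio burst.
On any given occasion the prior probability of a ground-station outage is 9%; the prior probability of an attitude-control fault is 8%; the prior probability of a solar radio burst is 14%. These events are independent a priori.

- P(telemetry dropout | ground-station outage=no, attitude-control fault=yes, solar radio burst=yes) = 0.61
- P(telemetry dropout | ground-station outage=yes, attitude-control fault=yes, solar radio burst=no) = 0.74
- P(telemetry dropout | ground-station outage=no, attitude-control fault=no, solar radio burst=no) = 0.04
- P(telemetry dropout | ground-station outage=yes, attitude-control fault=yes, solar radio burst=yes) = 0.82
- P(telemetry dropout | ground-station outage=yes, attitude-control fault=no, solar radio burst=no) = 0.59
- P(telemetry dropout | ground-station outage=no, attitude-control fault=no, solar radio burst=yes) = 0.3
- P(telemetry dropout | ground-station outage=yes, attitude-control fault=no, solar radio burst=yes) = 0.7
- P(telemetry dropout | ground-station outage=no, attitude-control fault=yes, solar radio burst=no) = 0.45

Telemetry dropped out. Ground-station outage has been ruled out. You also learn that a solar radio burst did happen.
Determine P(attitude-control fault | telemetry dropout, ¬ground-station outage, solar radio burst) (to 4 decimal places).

P(attitude-control fault | telemetry dropout, ¬ground-station outage, solar radio burst) ≈ 0.1502

P(telemetry dropout | ¬ground-station outage, solar radio burst) = 0.3×0.92 + 0.61×0.08 = 0.276000 + 0.048800 = 0.324800
The attitude-control fault-present share is 0.61×0.08 = 0.048800.
Hence the posterior is 0.048800/0.324800 ≈ 0.1502.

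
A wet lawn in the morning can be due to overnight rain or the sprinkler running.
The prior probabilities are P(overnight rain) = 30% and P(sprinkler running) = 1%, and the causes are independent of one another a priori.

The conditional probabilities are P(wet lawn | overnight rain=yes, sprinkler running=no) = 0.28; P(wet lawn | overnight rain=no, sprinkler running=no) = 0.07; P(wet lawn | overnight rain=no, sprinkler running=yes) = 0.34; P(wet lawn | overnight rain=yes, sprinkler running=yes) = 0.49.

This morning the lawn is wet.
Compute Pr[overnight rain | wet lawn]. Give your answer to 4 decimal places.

P(wet lawn) = 0.07*0.7*0.99 + 0.34*0.7*0.01 + 0.28*0.3*0.99 + 0.49*0.3*0.01 = 0.048510 + 0.002380 + 0.083160 + 0.001470 = 0.135520
Of this, 0.084630 comes from 0.083160 + 0.001470 (the overnight rain=true cases).
Hence the posterior is 0.084630/0.135520 ≈ 0.6245.

Pr[overnight rain | wet lawn] ≈ 0.6245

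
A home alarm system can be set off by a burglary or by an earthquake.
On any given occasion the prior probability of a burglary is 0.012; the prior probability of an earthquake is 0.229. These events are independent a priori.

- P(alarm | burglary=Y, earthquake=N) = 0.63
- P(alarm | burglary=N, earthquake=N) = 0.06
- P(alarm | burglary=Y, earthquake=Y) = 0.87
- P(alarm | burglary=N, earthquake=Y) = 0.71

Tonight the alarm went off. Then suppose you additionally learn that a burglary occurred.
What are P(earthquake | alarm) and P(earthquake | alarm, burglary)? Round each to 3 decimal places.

P(earthquake | alarm) ≈ 0.760; P(earthquake | alarm, burglary) ≈ 0.291

Enumerate the 4 (burglary, earthquake) configurations and weight by the priors:
  P(alarm) = 0.06·0.988·0.771 + 0.71·0.988·0.229 + 0.63·0.012·0.771 + 0.87·0.012·0.229
        = 0.045705 + 0.160639 + 0.005829 + 0.002391 = 0.214564
The terms with earthquake present sum to 0.163030, so
  P(earthquake | alarm) = 0.163030 / 0.214564 ≈ 0.760

Now condition on the additional information:
Numerator (weight on configurations with earthquake): 0.87*0.229 = 0.199230
The normalizing constant is 0.63*0.771 + 0.87*0.229 = 0.684960
Posterior = 0.199230 / 0.684960 ≈ 0.291
This is intercausal reasoning (explaining away): once burglary accounts for the alarm, earthquake becomes less likely.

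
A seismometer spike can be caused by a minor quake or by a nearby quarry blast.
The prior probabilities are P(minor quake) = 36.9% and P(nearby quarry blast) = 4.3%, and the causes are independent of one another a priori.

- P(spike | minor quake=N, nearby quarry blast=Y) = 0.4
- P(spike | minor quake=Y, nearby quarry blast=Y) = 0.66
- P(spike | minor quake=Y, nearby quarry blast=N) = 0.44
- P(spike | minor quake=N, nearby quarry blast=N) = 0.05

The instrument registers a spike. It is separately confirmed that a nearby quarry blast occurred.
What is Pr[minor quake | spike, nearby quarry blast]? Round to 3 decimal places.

P(spike | nearby quarry blast) = 0.4×0.631 + 0.66×0.369 = 0.252400 + 0.243540 = 0.495940
Of this, 0.243540 comes from 0.66×0.369 (the minor quake=true cases).
Hence the posterior is 0.243540/0.495940 ≈ 0.491.

Pr[minor quake | spike, nearby quarry blast] ≈ 0.491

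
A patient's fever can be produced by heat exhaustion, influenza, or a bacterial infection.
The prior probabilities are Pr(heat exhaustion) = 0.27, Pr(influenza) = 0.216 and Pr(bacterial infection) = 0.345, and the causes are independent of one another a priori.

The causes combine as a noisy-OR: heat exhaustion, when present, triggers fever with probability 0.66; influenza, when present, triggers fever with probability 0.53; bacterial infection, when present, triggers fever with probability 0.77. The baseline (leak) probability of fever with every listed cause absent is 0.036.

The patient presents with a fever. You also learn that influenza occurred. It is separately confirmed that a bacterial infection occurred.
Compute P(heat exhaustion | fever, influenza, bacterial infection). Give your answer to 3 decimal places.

Under noisy-OR, P(fever | causes) = 1 − (1−0.036)·∏(1−qᵢ) over the active causes.
By total probability over both values of heat exhaustion:
  P(fever | influenza, bacterial infection) = 0.895792×0.73 + 0.964569×0.27
        = 0.653928 + 0.260434 = 0.914362
Keeping only the heat exhaustion-present terms gives 0.260434, so
  P(heat exhaustion | fever, influenza, bacterial infection) = 0.260434 / 0.914362 ≈ 0.285

P(heat exhaustion | fever, influenza, bacterial infection) ≈ 0.285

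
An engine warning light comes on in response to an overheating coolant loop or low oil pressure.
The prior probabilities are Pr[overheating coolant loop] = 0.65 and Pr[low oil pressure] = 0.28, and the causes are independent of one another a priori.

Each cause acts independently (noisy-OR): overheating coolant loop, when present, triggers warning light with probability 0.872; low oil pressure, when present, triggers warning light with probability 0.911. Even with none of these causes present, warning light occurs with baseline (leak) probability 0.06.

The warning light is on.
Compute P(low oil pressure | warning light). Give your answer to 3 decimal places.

P(low oil pressure | warning light) ≈ 0.387

Under noisy-OR, P(warning light | causes) = 1 − (1−0.06)·∏(1−qᵢ) over the active causes.
Weight on low oil pressure=true, given the evidence: 0.089801 + 0.180051 = 0.269852
Normalizer over all consistent configurations: 0.06·0.35·0.72 + 0.91634·0.35·0.28 + 0.87968·0.65·0.72 + 0.989292·0.65·0.28 = 0.696662
Posterior = 0.269852 / 0.696662 ≈ 0.387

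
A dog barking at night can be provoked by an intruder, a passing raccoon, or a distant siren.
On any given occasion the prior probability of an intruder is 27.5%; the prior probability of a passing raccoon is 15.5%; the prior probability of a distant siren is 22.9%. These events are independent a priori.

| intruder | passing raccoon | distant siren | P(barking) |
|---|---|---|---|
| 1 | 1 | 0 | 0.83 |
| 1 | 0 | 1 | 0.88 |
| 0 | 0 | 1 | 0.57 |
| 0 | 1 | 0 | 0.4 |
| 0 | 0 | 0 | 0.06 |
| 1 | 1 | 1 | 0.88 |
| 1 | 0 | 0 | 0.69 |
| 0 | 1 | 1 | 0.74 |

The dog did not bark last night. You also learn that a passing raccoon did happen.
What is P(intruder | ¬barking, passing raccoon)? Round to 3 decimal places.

Enumerate the 4 (intruder, distant siren) configurations and weight by the priors:
  P(¬barking | passing raccoon) = 0.6·0.725·0.771 + 0.26·0.725·0.229 + 0.17·0.275·0.771 + 0.12·0.275·0.229
        = 0.335385 + 0.043167 + 0.036044 + 0.007557 = 0.422153
The terms with intruder present sum to 0.043601, so
  P(intruder | ¬barking, passing raccoon) = 0.043601 / 0.422153 ≈ 0.103

P(intruder | ¬barking, passing raccoon) ≈ 0.103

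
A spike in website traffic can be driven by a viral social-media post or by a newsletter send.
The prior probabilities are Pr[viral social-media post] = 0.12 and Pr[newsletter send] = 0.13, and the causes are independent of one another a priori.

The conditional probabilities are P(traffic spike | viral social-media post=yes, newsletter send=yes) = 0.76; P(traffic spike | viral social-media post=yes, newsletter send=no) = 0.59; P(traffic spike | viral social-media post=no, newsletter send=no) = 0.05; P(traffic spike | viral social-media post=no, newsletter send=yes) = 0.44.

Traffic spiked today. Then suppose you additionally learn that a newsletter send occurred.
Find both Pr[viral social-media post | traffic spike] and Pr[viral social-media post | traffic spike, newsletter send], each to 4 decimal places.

Pr[viral social-media post | traffic spike] ≈ 0.4532; Pr[viral social-media post | traffic spike, newsletter send] ≈ 0.1906

Sum P(traffic spike|·) weighted by the priors over the 4 (viral social-media post, newsletter send) configurations:
  P(traffic spike) = 0.05*0.88*0.87 + 0.44*0.88*0.13 + 0.59*0.12*0.87 + 0.76*0.12*0.13
        = 0.038280 + 0.050336 + 0.061596 + 0.011856 = 0.162068
The terms with viral social-media post present sum to 0.073452, so
  P(viral social-media post | traffic spike) = 0.073452 / 0.162068 ≈ 0.4532

Now also conditioning on newsletter send=true:
P(traffic spike | newsletter send) = 0.44×0.88 + 0.76×0.12 = 0.387200 + 0.091200 = 0.478400
Restricting to configurations with viral social-media post present: 0.76×0.12 = 0.091200.
So P(viral social-media post | traffic spike, newsletter send) = 0.091200/0.478400 ≈ 0.1906.
The drop from 0.4532 to 0.1906 is the explaining-away (discounting) effect.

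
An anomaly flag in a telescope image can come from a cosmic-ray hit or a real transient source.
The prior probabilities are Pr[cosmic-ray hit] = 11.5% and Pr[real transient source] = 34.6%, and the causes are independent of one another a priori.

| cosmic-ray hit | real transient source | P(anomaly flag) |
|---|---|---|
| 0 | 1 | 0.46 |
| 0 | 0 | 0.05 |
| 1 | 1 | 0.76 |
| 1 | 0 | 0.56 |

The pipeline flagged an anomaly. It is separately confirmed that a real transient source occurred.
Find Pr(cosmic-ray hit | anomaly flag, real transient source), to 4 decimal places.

By total probability over both values of cosmic-ray hit:
  P(anomaly flag | real transient source) = 0.46·0.885 + 0.76·0.115
        = 0.407100 + 0.087400 = 0.494500
Configurations with cosmic-ray hit contribute 0.087400, so
  P(cosmic-ray hit | anomaly flag, real transient source) = 0.087400 / 0.494500 ≈ 0.1767

Pr(cosmic-ray hit | anomaly flag, real transient source) ≈ 0.1767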